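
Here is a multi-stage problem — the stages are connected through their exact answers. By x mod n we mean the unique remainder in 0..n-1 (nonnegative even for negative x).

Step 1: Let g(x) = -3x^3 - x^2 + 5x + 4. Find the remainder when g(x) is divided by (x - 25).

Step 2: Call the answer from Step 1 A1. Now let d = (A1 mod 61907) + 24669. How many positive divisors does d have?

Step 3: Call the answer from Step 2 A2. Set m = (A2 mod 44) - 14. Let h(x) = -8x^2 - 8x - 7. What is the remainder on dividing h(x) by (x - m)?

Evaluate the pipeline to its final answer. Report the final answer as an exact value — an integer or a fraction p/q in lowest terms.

Step 1: remainder = value at the root: -3*(25)^3 - 1*(25)^2 + 5*(25)^1 + 4 = (-46875) + (-625) + (125) + (4) = -47371; answer -47371
Step 2: A1 = -47371; d = 39205; 39205 = 5 * 7841; number of divisors = (1+1) * (1+1) = 4; answer 4
Step 3: A2 = 4; m = -10; remainder = value at the root: -8*(-10)^2 - 8*(-10)^1 - 7 = (-800) + (80) + (-7) = -727; answer -727

-727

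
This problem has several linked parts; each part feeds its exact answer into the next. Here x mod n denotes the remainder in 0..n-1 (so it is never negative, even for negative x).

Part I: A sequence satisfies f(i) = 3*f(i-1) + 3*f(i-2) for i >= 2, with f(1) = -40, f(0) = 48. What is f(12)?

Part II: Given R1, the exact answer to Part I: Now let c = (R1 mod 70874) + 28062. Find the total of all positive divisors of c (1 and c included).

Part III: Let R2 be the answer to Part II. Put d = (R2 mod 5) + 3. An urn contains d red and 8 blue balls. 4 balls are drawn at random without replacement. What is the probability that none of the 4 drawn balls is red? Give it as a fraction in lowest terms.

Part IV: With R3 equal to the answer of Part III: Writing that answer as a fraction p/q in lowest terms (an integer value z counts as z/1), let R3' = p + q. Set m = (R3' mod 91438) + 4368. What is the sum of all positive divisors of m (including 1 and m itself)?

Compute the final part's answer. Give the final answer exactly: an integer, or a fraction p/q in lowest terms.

Part I: f(2) = 3*(-40) + 3*(48) = 24; iterating: f(2)=24, f(3)=-48, f(4)=-72, f(5)=-360, f(6)=-1296, f(7)=-4968, f(8)=-18792, f(9)=-71280, f(10)=-270216, f(11)=-1024488, f(12)=-3884112; answer -3884112
Part II: R1 = -3884112; c = 42020; 42020 = 2^2 * 5 * 11 * 191; sigma = (1 + 2 + 4) * (1 + 5) * (1 + 11) * (1 + 191) = 7 * 6 * 12 * 192 = 96768; answer 96768
Part III: R2 = 96768; d = 6; total draws C(14,4) = 1001; favorable C(8,4) = 70; P = 10/143; answer 10/143
Part IV: R3 = 10/143; threaded value p + q = 153; m = 4521; 4521 = 3 * 11 * 137; sigma = (1 + 3) * (1 + 11) * (1 + 137) = 4 * 12 * 138 = 6624; answer 6624

6624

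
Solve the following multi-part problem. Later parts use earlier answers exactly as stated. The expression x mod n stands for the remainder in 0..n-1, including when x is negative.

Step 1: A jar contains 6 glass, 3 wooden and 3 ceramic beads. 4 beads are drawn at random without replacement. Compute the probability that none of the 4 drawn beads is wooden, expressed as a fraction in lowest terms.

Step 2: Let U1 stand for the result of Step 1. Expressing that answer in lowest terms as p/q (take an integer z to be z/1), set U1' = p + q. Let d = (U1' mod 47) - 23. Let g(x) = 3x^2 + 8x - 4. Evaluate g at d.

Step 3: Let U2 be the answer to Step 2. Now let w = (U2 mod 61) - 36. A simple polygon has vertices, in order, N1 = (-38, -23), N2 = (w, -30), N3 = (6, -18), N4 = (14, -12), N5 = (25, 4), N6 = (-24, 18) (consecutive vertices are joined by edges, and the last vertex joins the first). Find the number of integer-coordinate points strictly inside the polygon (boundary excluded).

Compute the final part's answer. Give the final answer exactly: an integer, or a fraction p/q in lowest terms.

Step 1: total draws C(12,4) = 495; favorable C(9,4) = 126; P = 14/55; answer 14/55
Step 2: U1 = 14/55; threaded value p + q = 69; d = -1; 3*(-1)^2 + 8*(-1)^1 - 4 = (3) + (-8) + (-4) = -9; answer -9
Step 3: U2 = -9; w = 16; cross terms: (-38*-30 - 16*-23)=1508, (16*-18 - 6*-30)=-108, (6*-12 - 14*-18)=180, (14*4 - 25*-12)=356, (25*18 - -24*4)=546, (-24*-23 - -38*18)=1236; twice the area = |3718| = 3718; area = 1859; boundary points = 1 + 2 + 2 + 1 + 7 + 1 = 14; strictly interior points = area - boundary/2 + 1 = 1853; answer 1853

1853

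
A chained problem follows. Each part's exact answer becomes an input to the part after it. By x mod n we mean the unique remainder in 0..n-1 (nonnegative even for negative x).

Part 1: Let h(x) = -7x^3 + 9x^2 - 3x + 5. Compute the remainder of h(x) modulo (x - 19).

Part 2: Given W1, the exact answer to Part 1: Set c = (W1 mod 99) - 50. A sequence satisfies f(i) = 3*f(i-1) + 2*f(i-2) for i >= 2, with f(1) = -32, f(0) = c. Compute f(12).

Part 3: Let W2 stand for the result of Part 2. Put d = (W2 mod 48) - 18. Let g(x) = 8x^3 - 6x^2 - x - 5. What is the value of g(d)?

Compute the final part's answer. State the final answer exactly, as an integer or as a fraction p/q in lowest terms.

-609

Part 1: remainder = value at the root: -7*(19)^3 + 9*(19)^2 - 3*(19)^1 + 5 = (-48013) + (3249) + (-57) + (5) = -44816; answer -44816
Part 2: W1 = -44816; c = -19; f(2) = 3*(-32) + 2*(-19) = -134; iterating: f(2)=-134, f(3)=-466, f(4)=-1666, f(5)=-5930, f(6)=-21122, f(7)=-75226, f(8)=-267922, f(9)=-954218, f(10)=-3398498, f(11)=-12103930, f(12)=-43108786; answer -43108786
Part 3: W2 = -43108786; d = -4; 8*(-4)^3 - 6*(-4)^2 - 1*(-4)^1 - 5 = (-512) + (-96) + (4) + (-5) = -609; answer -609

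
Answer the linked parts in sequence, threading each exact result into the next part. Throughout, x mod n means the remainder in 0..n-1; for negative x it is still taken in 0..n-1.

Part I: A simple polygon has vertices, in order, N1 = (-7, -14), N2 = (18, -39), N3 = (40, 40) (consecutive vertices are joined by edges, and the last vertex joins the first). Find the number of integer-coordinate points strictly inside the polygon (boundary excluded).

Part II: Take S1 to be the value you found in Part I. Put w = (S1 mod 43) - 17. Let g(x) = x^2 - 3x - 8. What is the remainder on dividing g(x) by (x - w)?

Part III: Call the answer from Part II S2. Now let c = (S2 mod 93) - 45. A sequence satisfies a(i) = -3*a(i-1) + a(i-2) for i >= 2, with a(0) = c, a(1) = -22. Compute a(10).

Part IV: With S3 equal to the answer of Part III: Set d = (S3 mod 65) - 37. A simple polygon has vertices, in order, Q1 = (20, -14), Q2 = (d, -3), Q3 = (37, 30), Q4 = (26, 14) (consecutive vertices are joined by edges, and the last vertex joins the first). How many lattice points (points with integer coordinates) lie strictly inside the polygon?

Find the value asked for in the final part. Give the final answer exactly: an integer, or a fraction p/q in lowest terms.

Part I: cross terms: (-7*-39 - 18*-14)=525, (18*40 - 40*-39)=2280, (40*-14 - -7*40)=-280; twice the area = |2525| = 2525; area = 2525/2; boundary points = 25 + 1 + 1 = 27; strictly interior points = area - boundary/2 + 1 = 1250; answer 1250
Part II: S1 = 1250; w = -14; remainder = value at the root: 1*(-14)^2 - 3*(-14)^1 - 8 = (196) + (42) + (-8) = 230; answer 230
Part III: S2 = 230; c = -1; a(2) = -3*(-22) + 1*(-1) = 65; iterating: a(2)=65, a(3)=-217, a(4)=716, a(5)=-2365, a(6)=7811, a(7)=-25798, a(8)=85205, a(9)=-281413, a(10)=929444; answer 929444
Part IV: S3 = 929444; d = -28; cross terms: (20*-3 - -28*-14)=-452, (-28*30 - 37*-3)=-729, (37*14 - 26*30)=-262, (26*-14 - 20*14)=-644; twice the area = |-2087| = 2087; area = 2087/2; boundary points = 1 + 1 + 1 + 2 = 5; strictly interior points = area - boundary/2 + 1 = 1042; answer 1042

1042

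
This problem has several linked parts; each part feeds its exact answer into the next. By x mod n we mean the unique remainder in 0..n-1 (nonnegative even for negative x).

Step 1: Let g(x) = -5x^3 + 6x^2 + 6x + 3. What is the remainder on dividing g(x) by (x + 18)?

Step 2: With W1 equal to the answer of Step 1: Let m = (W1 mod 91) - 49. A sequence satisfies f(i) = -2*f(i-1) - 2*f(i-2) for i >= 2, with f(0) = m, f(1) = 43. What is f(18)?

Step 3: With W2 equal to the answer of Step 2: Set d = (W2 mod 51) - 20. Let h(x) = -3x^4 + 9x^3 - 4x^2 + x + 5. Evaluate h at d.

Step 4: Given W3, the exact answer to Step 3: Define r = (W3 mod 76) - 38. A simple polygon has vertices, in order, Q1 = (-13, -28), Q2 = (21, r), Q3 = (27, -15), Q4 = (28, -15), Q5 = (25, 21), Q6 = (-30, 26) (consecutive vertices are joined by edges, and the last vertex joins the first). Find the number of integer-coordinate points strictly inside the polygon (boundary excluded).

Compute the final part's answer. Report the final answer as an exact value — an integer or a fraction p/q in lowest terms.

2609

Step 1: remainder = value at the root: -5*(-18)^3 + 6*(-18)^2 + 6*(-18)^1 + 3 = (29160) + (1944) + (-108) + (3) = 30999; answer 30999
Step 2: W1 = 30999; m = 10; f(2) = -2*(43) - 2*(10) = -106; iterating: f(2)=-106, f(3)=126, f(4)=-40, f(5)=-172, f(6)=424, f(7)=-504, f(8)=160, f(9)=688, f(10)=-1696, f(11)=2016, f(12)=-640, f(13)=-2752, f(14)=6784, f(15)=-8064, f(16)=2560, f(17)=11008, f(18)=-27136; answer -27136
Step 3: W2 = -27136; d = 27; -3*(27)^4 + 9*(27)^3 - 4*(27)^2 + 1*(27)^1 + 5 = (-1594323) + (177147) + (-2916) + (27) + (5) = -1420060; answer -1420060
Step 4: W3 = -1420060; r = -38; cross terms: (-13*-38 - 21*-28)=1082, (21*-15 - 27*-38)=711, (27*-15 - 28*-15)=15, (28*21 - 25*-15)=963, (25*26 - -30*21)=1280, (-30*-28 - -13*26)=1178; twice the area = |5229| = 5229; area = 5229/2; boundary points = 2 + 1 + 1 + 3 + 5 + 1 = 13; strictly interior points = area - boundary/2 + 1 = 2609; answer 2609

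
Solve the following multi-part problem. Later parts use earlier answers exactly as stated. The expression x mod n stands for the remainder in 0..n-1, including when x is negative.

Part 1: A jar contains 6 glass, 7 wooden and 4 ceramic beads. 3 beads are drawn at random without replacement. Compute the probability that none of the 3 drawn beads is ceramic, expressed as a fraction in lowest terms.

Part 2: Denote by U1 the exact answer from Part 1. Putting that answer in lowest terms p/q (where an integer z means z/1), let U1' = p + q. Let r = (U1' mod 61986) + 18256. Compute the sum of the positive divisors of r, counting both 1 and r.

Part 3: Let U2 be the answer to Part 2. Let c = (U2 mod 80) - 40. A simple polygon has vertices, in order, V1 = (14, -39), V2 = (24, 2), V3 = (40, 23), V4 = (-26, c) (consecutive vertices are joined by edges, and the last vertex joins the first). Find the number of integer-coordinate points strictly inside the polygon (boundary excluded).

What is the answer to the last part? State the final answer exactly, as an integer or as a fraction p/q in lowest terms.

1835

Part 1: total draws C(17,3) = 680; favorable C(13,3) = 286; P = 143/340; answer 143/340
Part 2: U1 = 143/340; threaded value p + q = 483; r = 18739; 18739 = 7 * 2677; sigma = (1 + 7) * (1 + 2677) = 8 * 2678 = 21424; answer 21424
Part 3: U2 = 21424; c = 24; cross terms: (14*2 - 24*-39)=964, (24*23 - 40*2)=472, (40*24 - -26*23)=1558, (-26*-39 - 14*24)=678; twice the area = |3672| = 3672; area = 1836; boundary points = 1 + 1 + 1 + 1 = 4; strictly interior points = area - boundary/2 + 1 = 1835; answer 1835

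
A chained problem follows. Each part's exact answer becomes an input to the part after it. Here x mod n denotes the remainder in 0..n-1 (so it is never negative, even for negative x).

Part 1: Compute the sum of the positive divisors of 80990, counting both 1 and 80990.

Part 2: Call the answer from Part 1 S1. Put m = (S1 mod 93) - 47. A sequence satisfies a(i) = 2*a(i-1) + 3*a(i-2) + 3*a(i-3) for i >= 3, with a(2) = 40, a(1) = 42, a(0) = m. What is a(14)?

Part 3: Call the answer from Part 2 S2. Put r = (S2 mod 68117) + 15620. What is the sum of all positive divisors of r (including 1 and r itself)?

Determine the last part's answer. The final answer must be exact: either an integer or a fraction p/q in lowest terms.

103968

Part 1: 80990 = 2 * 5 * 7 * 13 * 89; sigma = (1 + 2) * (1 + 5) * (1 + 7) * (1 + 13) * (1 + 89) = 3 * 6 * 8 * 14 * 90 = 181440; answer 181440
Part 2: S1 = 181440; m = 43; a(3) = 2*(40) + 3*(42) + 3*(43) = 335; iterating: a(3)=335, a(4)=916, a(5)=2957, a(6)=9667, a(7)=30953, a(8)=99778, a(9)=321416, a(10)=1035025, a(11)=3333632, a(12)=10736587, a(13)=34579145, a(14)=111368947; answer 111368947
Part 3: S2 = 111368947; r = 81389; 81389 = 7^2 * 11 * 151; sigma = (1 + 7 + 49) * (1 + 11) * (1 + 151) = 57 * 12 * 152 = 103968; answer 103968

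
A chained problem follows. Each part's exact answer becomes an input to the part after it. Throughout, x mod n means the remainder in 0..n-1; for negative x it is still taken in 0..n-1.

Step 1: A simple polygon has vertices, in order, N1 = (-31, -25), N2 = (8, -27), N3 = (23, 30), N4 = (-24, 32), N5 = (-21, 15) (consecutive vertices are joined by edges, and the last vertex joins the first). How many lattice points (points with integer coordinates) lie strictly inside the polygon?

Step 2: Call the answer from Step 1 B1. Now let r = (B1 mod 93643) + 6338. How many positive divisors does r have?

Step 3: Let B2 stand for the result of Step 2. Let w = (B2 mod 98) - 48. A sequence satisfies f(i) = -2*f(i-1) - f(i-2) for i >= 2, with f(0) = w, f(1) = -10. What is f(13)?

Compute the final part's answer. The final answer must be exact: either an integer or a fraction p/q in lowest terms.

-658

Step 1: cross terms: (-31*-27 - 8*-25)=1037, (8*30 - 23*-27)=861, (23*32 - -24*30)=1456, (-24*15 - -21*32)=312, (-21*-25 - -31*15)=990; twice the area = |4656| = 4656; area = 2328; boundary points = 1 + 3 + 1 + 1 + 10 = 16; strictly interior points = area - boundary/2 + 1 = 2321; answer 2321
Step 2: B1 = 2321; r = 8659; 8659 = 7 * 1237; number of divisors = (1+1) * (1+1) = 4; answer 4
Step 3: B2 = 4; w = -44; f(2) = -2*(-10) - 1*(-44) = 64; iterating: f(2)=64, f(3)=-118, f(4)=172, f(5)=-226, f(6)=280, f(7)=-334, f(8)=388, f(9)=-442, f(10)=496, f(11)=-550, f(12)=604, f(13)=-658; answer -658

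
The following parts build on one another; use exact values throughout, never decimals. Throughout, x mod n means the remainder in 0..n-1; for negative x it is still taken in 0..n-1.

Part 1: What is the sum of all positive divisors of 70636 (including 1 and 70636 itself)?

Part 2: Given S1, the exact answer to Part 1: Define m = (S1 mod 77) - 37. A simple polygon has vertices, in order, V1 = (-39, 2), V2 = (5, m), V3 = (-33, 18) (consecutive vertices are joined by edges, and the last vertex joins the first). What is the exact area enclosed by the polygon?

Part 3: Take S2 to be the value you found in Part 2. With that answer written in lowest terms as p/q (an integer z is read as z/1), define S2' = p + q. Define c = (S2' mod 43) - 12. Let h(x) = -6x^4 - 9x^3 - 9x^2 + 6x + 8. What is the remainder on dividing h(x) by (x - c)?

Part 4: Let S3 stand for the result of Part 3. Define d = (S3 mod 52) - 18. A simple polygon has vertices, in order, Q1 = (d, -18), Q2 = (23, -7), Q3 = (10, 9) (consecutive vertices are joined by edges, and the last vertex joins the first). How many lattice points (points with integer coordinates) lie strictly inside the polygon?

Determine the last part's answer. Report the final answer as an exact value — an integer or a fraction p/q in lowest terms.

Part 1: 70636 = 2^2 * 17659; sigma = (1 + 2 + 4) * (1 + 17659) = 7 * 17660 = 123620; answer 123620
Part 2: S1 = 123620; m = -2; cross terms: (-39*-2 - 5*2)=68, (5*18 - -33*-2)=24, (-33*2 - -39*18)=636; twice the area = |728| = 728; area = 364; answer 364
Part 3: S2 = 364; threaded value p + q = 365; c = 9; remainder = value at the root: -6*(9)^4 - 9*(9)^3 - 9*(9)^2 + 6*(9)^1 + 8 = (-39366) + (-6561) + (-729) + (54) + (8) = -46594; answer -46594
Part 4: S3 = -46594; d = 32; cross terms: (32*-7 - 23*-18)=190, (23*9 - 10*-7)=277, (10*-18 - 32*9)=-468; twice the area = |-1| = 1; area = 1/2; boundary points = 1 + 1 + 1 = 3; strictly interior points = area - boundary/2 + 1 = 0; answer 0

0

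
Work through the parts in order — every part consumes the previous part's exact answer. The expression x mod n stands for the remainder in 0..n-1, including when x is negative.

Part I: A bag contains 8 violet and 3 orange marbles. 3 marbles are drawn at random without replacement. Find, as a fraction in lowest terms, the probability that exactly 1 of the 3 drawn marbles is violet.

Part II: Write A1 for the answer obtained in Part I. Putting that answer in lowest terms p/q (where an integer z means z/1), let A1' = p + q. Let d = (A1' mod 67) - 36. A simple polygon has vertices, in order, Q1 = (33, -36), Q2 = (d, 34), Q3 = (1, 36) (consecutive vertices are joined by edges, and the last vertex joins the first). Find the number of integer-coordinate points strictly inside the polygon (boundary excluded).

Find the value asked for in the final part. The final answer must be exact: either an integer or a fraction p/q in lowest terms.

899

Part I: total draws C(11,3) = 165; favorable C(8,1)*C(3,2) = 24; P = 8/55; answer 8/55
Part II: A1 = 8/55; threaded value p + q = 63; d = 27; cross terms: (33*34 - 27*-36)=2094, (27*36 - 1*34)=938, (1*-36 - 33*36)=-1224; twice the area = |1808| = 1808; area = 904; boundary points = 2 + 2 + 8 = 12; strictly interior points = area - boundary/2 + 1 = 899; answer 899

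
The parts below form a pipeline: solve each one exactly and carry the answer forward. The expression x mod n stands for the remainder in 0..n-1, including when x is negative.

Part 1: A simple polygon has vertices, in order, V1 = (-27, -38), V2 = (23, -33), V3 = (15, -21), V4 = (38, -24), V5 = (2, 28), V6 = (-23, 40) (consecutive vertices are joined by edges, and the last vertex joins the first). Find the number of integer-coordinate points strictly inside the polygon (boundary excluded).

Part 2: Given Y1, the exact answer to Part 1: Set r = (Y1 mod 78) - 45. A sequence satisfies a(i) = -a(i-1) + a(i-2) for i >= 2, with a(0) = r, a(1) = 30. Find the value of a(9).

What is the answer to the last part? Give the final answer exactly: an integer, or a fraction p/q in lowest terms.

Part 1: cross terms: (-27*-33 - 23*-38)=1765, (23*-21 - 15*-33)=12, (15*-24 - 38*-21)=438, (38*28 - 2*-24)=1112, (2*40 - -23*28)=724, (-23*-38 - -27*40)=1954; twice the area = |6005| = 6005; area = 6005/2; boundary points = 5 + 4 + 1 + 4 + 1 + 2 = 17; strictly interior points = area - boundary/2 + 1 = 2995; answer 2995
Part 2: Y1 = 2995; r = -14; a(2) = -1*(30) + 1*(-14) = -44; iterating: a(2)=-44, a(3)=74, a(4)=-118, a(5)=192, a(6)=-310, a(7)=502, a(8)=-812, a(9)=1314; answer 1314

1314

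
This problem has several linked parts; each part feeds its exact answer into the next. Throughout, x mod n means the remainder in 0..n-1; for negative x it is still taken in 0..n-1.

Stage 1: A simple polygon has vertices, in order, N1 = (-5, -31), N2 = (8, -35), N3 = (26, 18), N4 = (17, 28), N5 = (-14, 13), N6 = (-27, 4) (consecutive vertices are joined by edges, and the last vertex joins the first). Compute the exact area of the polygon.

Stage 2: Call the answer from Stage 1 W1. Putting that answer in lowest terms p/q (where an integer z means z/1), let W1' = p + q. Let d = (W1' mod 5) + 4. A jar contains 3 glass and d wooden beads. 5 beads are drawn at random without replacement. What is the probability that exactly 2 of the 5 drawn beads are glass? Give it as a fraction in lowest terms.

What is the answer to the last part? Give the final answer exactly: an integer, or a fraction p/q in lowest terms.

5/12

Stage 1: cross terms: (-5*-35 - 8*-31)=423, (8*18 - 26*-35)=1054, (26*28 - 17*18)=422, (17*13 - -14*28)=613, (-14*4 - -27*13)=295, (-27*-31 - -5*4)=857; twice the area = |3664| = 3664; area = 1832; answer 1832
Stage 2: W1 = 1832; threaded value p + q = 1833; d = 7; total draws C(10,5) = 252; favorable C(3,2)*C(7,3) = 105; P = 5/12; answer 5/12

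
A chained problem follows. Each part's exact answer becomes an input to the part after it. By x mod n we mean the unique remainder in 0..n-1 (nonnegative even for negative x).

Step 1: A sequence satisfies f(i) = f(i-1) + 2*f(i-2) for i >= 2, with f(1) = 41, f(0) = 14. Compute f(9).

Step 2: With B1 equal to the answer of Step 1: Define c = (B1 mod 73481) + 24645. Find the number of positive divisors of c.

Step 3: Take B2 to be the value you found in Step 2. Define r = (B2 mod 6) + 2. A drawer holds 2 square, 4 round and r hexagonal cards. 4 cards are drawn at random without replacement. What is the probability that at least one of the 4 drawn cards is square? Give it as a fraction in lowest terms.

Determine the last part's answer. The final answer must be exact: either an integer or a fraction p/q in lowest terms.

Step 1: f(2) = 1*(41) + 2*(14) = 69; iterating: f(2)=69, f(3)=151, f(4)=289, f(5)=591, f(6)=1169, f(7)=2351, f(8)=4689, f(9)=9391; answer 9391
Step 2: B1 = 9391; c = 34036; 34036 = 2^2 * 67 * 127; number of divisors = (2+1) * (1+1) * (1+1) = 12; answer 12
Step 3: B2 = 12; r = 2; total draws C(8,4) = 70; complement C(6,4) = 15; favorable 70 - 15 = 55; P = 11/14; answer 11/14

11/14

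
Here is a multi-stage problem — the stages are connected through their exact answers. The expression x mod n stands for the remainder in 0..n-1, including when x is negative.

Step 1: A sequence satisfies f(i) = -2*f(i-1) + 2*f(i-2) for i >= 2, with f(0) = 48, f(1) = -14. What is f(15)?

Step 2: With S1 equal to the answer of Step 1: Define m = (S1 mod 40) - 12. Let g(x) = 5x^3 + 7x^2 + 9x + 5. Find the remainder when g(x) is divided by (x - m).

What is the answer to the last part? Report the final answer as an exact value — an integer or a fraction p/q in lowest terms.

Step 1: f(2) = -2*(-14) + 2*(48) = 124; iterating: f(2)=124, f(3)=-276, f(4)=800, f(5)=-2152, f(6)=5904, f(7)=-16112, f(8)=44032, f(9)=-120288, f(10)=328640, f(11)=-897856, f(12)=2452992, f(13)=-6701696, f(14)=18309376, f(15)=-50022144; answer -50022144
Step 2: S1 = -50022144; m = 4; remainder = value at the root: 5*(4)^3 + 7*(4)^2 + 9*(4)^1 + 5 = (320) + (112) + (36) + (5) = 473; answer 473

473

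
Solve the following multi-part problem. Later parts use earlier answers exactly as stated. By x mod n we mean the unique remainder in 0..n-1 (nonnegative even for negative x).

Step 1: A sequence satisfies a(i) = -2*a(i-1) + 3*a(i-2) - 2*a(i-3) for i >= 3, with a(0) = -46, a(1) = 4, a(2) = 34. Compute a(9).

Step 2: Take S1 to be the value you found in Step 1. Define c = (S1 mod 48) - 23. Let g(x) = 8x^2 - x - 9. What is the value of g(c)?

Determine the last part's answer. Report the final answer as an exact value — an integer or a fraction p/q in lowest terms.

186

Step 1: a(3) = -2*(34) + 3*(4) - 2*(-46) = 36; iterating: a(3)=36, a(4)=22, a(5)=-4, a(6)=2, a(7)=-60, a(8)=134, a(9)=-452; answer -452
Step 2: S1 = -452; c = 5; 8*(5)^2 - 1*(5)^1 - 9 = (200) + (-5) + (-9) = 186; answer 186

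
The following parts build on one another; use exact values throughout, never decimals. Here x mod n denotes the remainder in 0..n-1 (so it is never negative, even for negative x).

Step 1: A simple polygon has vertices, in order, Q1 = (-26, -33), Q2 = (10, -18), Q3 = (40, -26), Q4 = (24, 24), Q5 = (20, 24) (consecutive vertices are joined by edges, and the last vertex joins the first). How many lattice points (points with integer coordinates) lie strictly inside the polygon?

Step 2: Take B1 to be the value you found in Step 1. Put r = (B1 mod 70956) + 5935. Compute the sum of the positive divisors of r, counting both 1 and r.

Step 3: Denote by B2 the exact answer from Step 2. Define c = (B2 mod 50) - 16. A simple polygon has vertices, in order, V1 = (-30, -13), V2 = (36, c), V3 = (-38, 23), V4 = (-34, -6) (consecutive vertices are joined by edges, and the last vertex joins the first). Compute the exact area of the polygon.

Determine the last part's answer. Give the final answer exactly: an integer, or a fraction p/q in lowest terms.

1404

Step 1: cross terms: (-26*-18 - 10*-33)=798, (10*-26 - 40*-18)=460, (40*24 - 24*-26)=1584, (24*24 - 20*24)=96, (20*-33 - -26*24)=-36; twice the area = |2902| = 2902; area = 1451; boundary points = 3 + 2 + 2 + 4 + 1 = 12; strictly interior points = area - boundary/2 + 1 = 1446; answer 1446
Step 2: B1 = 1446; r = 7381; 7381 = 11^2 * 61; sigma = (1 + 11 + 121) * (1 + 61) = 133 * 62 = 8246; answer 8246
Step 3: B2 = 8246; c = 30; cross terms: (-30*30 - 36*-13)=-432, (36*23 - -38*30)=1968, (-38*-6 - -34*23)=1010, (-34*-13 - -30*-6)=262; twice the area = |2808| = 2808; area = 1404; answer 1404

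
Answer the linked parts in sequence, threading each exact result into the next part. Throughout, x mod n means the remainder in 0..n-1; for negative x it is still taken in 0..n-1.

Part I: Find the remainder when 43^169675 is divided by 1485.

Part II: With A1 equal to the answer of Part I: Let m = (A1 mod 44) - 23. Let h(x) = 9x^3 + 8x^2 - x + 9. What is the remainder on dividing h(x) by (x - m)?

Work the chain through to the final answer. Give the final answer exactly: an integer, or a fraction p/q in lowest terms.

7209

Part I: squarings mod 1485: 43^1=43, 43^2=364, 43^4=331, 43^8=1156, 43^16=1321, 43^32=166, 43^64=826, 43^128=661, 43^256=331, 43^512=1156, 43^1024=1321, 43^2048=166, 43^4096=826, 43^8192=661, 43^16384=331, 43^32768=1156, 43^65536=1321, 43^131072=166; 43^169675 = 43^1 * 43^2 * 43^8 * 43^64 * 43^128 * 43^512 * 43^1024 * 43^4096 * 43^32768 * 43^131072 = 1132 (mod 1485); answer 1132
Part II: A1 = 1132; m = 9; remainder = value at the root: 9*(9)^3 + 8*(9)^2 - 1*(9)^1 + 9 = (6561) + (648) + (-9) + (9) = 7209; answer 7209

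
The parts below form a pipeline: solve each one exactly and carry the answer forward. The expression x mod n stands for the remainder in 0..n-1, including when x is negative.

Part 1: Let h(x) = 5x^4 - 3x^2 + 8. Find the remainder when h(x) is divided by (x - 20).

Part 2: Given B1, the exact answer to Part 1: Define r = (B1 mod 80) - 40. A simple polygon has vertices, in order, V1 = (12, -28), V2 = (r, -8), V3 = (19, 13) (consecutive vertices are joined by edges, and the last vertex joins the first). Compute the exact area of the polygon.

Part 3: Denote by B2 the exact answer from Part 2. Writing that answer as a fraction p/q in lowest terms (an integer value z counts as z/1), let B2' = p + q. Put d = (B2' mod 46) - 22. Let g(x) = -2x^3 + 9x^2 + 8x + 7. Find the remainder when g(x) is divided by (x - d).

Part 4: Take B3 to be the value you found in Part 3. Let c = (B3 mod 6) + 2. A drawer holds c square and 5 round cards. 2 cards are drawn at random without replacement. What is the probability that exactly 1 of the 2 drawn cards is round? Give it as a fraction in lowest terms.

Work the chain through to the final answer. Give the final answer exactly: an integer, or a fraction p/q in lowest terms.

6/11

Part 1: remainder = value at the root: 5*(20)^4 - 3*(20)^2 + 8 = (800000) + (-1200) + (8) = 798808; answer 798808
Part 2: B1 = 798808; r = -32; cross terms: (12*-8 - -32*-28)=-992, (-32*13 - 19*-8)=-264, (19*-28 - 12*13)=-688; twice the area = |-1944| = 1944; area = 972; answer 972
Part 3: B2 = 972; threaded value p + q = 973; d = -15; remainder = value at the root: -2*(-15)^3 + 9*(-15)^2 + 8*(-15)^1 + 7 = (6750) + (2025) + (-120) + (7) = 8662; answer 8662
Part 4: B3 = 8662; c = 6; total draws C(11,2) = 55; favorable C(5,1)*C(6,1) = 30; P = 6/11; answer 6/11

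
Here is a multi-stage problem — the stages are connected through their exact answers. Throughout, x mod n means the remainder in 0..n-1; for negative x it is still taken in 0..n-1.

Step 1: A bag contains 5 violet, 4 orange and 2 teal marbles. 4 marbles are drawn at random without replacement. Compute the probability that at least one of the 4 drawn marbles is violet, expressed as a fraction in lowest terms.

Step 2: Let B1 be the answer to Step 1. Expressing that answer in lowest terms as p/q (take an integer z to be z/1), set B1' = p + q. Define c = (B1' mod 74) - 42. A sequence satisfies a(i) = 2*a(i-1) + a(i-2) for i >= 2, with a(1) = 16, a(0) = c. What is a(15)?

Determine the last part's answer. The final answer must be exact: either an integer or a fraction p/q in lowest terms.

Step 1: total draws C(11,4) = 330; complement C(6,4) = 15; favorable 330 - 15 = 315; P = 21/22; answer 21/22
Step 2: B1 = 21/22; threaded value p + q = 43; c = 1; a(2) = 2*(16) + 1*(1) = 33; iterating: a(2)=33, a(3)=82, a(4)=197, a(5)=476, a(6)=1149, a(7)=2774, a(8)=6697, a(9)=16168, a(10)=39033, a(11)=94234, a(12)=227501, a(13)=549236, a(14)=1325973, a(15)=3201182; answer 3201182

3201182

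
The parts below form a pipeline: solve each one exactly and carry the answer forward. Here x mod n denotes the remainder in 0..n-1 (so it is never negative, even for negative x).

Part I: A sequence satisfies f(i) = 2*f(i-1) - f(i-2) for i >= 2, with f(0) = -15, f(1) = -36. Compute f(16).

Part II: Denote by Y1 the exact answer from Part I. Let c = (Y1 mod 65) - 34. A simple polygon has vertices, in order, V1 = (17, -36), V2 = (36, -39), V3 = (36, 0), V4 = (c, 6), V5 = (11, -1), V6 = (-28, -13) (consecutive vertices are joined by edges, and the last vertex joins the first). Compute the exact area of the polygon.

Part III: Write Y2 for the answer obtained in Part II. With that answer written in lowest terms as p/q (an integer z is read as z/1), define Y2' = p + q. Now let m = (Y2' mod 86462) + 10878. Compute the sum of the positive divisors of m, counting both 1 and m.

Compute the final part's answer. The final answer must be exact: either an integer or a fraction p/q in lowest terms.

12960

Part I: f(2) = 2*(-36) - 1*(-15) = -57; iterating: f(2)=-57, f(3)=-78, f(4)=-99, f(5)=-120, f(6)=-141, f(7)=-162, f(8)=-183, f(9)=-204, f(10)=-225, f(11)=-246, f(12)=-267, f(13)=-288, f(14)=-309, f(15)=-330, f(16)=-351; answer -351
Part II: Y1 = -351; c = 5; cross terms: (17*-39 - 36*-36)=633, (36*0 - 36*-39)=1404, (36*6 - 5*0)=216, (5*-1 - 11*6)=-71, (11*-13 - -28*-1)=-171, (-28*-36 - 17*-13)=1229; twice the area = |3240| = 3240; area = 1620; answer 1620
Part III: Y2 = 1620; threaded value p + q = 1621; m = 12499; 12499 = 29 * 431; sigma = (1 + 29) * (1 + 431) = 30 * 432 = 12960; answer 12960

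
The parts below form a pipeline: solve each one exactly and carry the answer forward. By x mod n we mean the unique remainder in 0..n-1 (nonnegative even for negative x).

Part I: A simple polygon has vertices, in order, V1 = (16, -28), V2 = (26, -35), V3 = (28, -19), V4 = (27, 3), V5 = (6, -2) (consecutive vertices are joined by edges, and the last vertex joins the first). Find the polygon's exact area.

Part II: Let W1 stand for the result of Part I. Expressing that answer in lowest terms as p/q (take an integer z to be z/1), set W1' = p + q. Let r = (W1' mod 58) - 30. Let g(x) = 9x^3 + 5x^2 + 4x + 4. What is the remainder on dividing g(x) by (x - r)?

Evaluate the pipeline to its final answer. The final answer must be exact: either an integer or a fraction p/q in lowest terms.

-215408

Part I: cross terms: (16*-35 - 26*-28)=168, (26*-19 - 28*-35)=486, (28*3 - 27*-19)=597, (27*-2 - 6*3)=-72, (6*-28 - 16*-2)=-136; twice the area = |1043| = 1043; area = 1043/2; answer 1043/2
Part II: W1 = 1043/2; threaded value p + q = 1045; r = -29; remainder = value at the root: 9*(-29)^3 + 5*(-29)^2 + 4*(-29)^1 + 4 = (-219501) + (4205) + (-116) + (4) = -215408; answer -215408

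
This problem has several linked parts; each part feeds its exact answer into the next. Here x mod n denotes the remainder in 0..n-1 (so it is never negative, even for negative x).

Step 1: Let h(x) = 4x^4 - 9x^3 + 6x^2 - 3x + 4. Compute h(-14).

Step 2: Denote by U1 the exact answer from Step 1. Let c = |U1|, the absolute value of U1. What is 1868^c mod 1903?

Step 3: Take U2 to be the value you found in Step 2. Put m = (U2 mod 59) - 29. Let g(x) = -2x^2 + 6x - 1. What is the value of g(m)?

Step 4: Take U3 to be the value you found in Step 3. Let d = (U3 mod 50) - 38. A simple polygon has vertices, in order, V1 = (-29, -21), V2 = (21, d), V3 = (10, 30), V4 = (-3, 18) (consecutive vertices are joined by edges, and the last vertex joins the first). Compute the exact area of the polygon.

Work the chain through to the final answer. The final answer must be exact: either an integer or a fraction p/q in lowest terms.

Step 1: 4*(-14)^4 - 9*(-14)^3 + 6*(-14)^2 - 3*(-14)^1 + 4 = (153664) + (24696) + (1176) + (42) + (4) = 179582; answer 179582
Step 2: U1 = 179582; c = 179582; squarings mod 1903: 1868^1=1868, 1868^2=1225, 1868^4=1061, 1868^8=1048, 1868^16=273, 1868^32=312, 1868^64=291, 1868^128=949, 1868^256=482, 1868^512=158, 1868^1024=225, 1868^2048=1147, 1868^4096=636, 1868^8192=1060, 1868^16384=830, 1868^32768=14, 1868^65536=196, 1868^131072=356; 1868^179582 = 1868^2 * 1868^4 * 1868^8 * 1868^16 * 1868^32 * 1868^64 * 1868^256 * 1868^1024 * 1868^2048 * 1868^4096 * 1868^8192 * 1868^32768 * 1868^131072 = 279 (mod 1903); answer 279
Step 3: U2 = 279; m = 14; -2*(14)^2 + 6*(14)^1 - 1 = (-392) + (84) + (-1) = -309; answer -309
Step 4: U3 = -309; d = 3; cross terms: (-29*3 - 21*-21)=354, (21*30 - 10*3)=600, (10*18 - -3*30)=270, (-3*-21 - -29*18)=585; twice the area = |1809| = 1809; area = 1809/2; answer 1809/2

1809/2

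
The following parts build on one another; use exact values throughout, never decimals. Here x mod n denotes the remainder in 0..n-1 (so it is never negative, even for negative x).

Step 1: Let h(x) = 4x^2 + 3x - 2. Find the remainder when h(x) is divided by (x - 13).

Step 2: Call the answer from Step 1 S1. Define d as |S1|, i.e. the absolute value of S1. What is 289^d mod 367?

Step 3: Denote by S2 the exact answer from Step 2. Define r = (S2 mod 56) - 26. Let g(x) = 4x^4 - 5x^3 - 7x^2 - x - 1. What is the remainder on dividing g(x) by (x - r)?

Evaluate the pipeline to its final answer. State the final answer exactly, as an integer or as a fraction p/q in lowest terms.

Step 1: remainder = value at the root: 4*(13)^2 + 3*(13)^1 - 2 = (676) + (39) + (-2) = 713; answer 713
Step 2: S1 = 713; d = 713; squarings mod 367: 289^1=289, 289^2=212, 289^4=170, 289^8=274, 289^16=208, 289^32=325, 289^64=296, 289^128=270, 289^256=234, 289^512=73; 289^713 = 289^1 * 289^8 * 289^64 * 289^128 * 289^512 = 51 (mod 367); answer 51
Step 3: S2 = 51; r = 25; remainder = value at the root: 4*(25)^4 - 5*(25)^3 - 7*(25)^2 - 1*(25)^1 - 1 = (1562500) + (-78125) + (-4375) + (-25) + (-1) = 1479974; answer 1479974

1479974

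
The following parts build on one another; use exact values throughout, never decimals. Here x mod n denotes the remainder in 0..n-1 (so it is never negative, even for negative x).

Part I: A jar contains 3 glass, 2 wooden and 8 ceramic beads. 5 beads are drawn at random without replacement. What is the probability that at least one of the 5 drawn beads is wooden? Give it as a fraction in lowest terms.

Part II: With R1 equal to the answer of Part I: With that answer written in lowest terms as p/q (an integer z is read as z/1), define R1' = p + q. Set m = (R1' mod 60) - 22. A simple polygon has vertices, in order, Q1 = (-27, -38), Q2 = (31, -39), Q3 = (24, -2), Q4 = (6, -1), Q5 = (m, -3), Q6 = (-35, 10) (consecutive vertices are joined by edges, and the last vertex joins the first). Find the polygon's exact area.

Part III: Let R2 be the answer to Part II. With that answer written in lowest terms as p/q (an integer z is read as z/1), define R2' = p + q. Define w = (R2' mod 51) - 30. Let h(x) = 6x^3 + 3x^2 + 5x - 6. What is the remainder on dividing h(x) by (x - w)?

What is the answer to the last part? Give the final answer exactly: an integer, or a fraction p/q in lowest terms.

20994

Part I: total draws C(13,5) = 1287; complement C(11,5) = 462; favorable 1287 - 462 = 825; P = 25/39; answer 25/39
Part II: R1 = 25/39; threaded value p + q = 64; m = -18; cross terms: (-27*-39 - 31*-38)=2231, (31*-2 - 24*-39)=874, (24*-1 - 6*-2)=-12, (6*-3 - -18*-1)=-36, (-18*10 - -35*-3)=-285, (-35*-38 - -27*10)=1600; twice the area = |4372| = 4372; area = 2186; answer 2186
Part III: R2 = 2186; threaded value p + q = 2187; w = 15; remainder = value at the root: 6*(15)^3 + 3*(15)^2 + 5*(15)^1 - 6 = (20250) + (675) + (75) + (-6) = 20994; answer 20994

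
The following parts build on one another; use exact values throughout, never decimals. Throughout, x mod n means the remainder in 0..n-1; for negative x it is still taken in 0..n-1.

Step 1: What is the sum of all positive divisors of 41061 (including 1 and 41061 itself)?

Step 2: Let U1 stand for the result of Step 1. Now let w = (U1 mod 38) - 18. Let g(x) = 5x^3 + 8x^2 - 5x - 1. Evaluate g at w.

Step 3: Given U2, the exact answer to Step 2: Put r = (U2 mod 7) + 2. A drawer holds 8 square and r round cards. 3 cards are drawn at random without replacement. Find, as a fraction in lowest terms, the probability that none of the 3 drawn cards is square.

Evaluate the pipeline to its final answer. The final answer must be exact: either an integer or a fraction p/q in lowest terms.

Step 1: 41061 = 3 * 13687; sigma = (1 + 3) * (1 + 13687) = 4 * 13688 = 54752; answer 54752
Step 2: U1 = 54752; w = 14; 5*(14)^3 + 8*(14)^2 - 5*(14)^1 - 1 = (13720) + (1568) + (-70) + (-1) = 15217; answer 15217
Step 3: U2 = 15217; r = 8; total draws C(16,3) = 560; favorable C(8,3) = 56; P = 1/10; answer 1/10

1/10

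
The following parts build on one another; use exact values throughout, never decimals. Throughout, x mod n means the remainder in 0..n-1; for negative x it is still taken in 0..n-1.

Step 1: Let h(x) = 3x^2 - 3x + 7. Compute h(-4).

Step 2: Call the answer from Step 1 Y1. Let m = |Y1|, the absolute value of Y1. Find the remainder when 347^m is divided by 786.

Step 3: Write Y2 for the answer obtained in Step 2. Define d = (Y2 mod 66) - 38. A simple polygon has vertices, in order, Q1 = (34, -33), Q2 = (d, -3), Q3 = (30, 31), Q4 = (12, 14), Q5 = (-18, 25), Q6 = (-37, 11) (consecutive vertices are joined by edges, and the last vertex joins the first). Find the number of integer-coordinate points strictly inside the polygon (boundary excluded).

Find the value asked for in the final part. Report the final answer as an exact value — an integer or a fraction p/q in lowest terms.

1175

Step 1: 3*(-4)^2 - 3*(-4)^1 + 7 = (48) + (12) + (7) = 67; answer 67
Step 2: Y1 = 67; m = 67; squarings mod 786: 347^1=347, 347^2=151, 347^4=7, 347^8=49, 347^16=43, 347^32=277, 347^64=487; 347^67 = 347^1 * 347^2 * 347^64 = 635 (mod 786); answer 635
Step 3: Y2 = 635; d = 3; cross terms: (34*-3 - 3*-33)=-3, (3*31 - 30*-3)=183, (30*14 - 12*31)=48, (12*25 - -18*14)=552, (-18*11 - -37*25)=727, (-37*-33 - 34*11)=847; twice the area = |2354| = 2354; area = 1177; boundary points = 1 + 1 + 1 + 1 + 1 + 1 = 6; strictly interior points = area - boundary/2 + 1 = 1175; answer 1175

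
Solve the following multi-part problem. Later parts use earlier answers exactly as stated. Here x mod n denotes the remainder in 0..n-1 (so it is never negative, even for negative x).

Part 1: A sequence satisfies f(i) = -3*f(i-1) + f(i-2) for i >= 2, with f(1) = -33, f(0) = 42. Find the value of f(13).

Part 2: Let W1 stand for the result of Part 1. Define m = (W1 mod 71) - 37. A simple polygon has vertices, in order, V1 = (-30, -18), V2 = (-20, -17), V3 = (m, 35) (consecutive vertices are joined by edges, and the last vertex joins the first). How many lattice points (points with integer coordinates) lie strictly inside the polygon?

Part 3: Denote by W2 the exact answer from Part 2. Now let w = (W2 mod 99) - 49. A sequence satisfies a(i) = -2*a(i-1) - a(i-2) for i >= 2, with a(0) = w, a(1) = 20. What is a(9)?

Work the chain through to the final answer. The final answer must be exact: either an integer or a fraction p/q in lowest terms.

Part 1: f(2) = -3*(-33) + 1*(42) = 141; iterating: f(2)=141, f(3)=-456, f(4)=1509, f(5)=-4983, f(6)=16458, f(7)=-54357, f(8)=179529, f(9)=-592944, f(10)=1958361, f(11)=-6468027, f(12)=21362442, f(13)=-70555353; answer -70555353
Part 2: W1 = -70555353; m = 8; cross terms: (-30*-17 - -20*-18)=150, (-20*35 - 8*-17)=-564, (8*-18 - -30*35)=906; twice the area = |492| = 492; area = 246; boundary points = 1 + 4 + 1 = 6; strictly interior points = area - boundary/2 + 1 = 244; answer 244
Part 3: W2 = 244; w = -3; a(2) = -2*(20) - 1*(-3) = -37; iterating: a(2)=-37, a(3)=54, a(4)=-71, a(5)=88, a(6)=-105, a(7)=122, a(8)=-139, a(9)=156; answer 156

156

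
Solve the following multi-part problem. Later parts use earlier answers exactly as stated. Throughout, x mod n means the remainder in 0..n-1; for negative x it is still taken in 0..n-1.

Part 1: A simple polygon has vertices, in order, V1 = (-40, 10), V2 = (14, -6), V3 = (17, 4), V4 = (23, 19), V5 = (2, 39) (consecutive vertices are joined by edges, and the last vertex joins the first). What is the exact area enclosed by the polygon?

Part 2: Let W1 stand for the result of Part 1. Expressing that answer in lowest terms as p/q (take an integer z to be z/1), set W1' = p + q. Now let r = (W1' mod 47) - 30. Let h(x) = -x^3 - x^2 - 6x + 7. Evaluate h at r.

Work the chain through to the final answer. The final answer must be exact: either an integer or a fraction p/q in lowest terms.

Part 1: cross terms: (-40*-6 - 14*10)=100, (14*4 - 17*-6)=158, (17*19 - 23*4)=231, (23*39 - 2*19)=859, (2*10 - -40*39)=1580; twice the area = |2928| = 2928; area = 1464; answer 1464
Part 2: W1 = 1464; threaded value p + q = 1465; r = -22; -1*(-22)^3 - 1*(-22)^2 - 6*(-22)^1 + 7 = (10648) + (-484) + (132) + (7) = 10303; answer 10303

10303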